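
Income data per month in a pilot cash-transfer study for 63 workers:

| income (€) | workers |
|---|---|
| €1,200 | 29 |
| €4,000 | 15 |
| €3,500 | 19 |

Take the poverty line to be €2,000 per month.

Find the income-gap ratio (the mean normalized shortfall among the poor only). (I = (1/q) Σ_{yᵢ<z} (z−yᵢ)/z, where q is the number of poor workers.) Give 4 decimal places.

Incomes under z: 29×€1,200 (q = 29 of N = 63).
Shortfall ratios (z−y)/z: 0.4000 (×29); sum = 11.600000.
The income-gap ratio divides by q (the poor only): 11.600000 / 29 = 0.4000.

0.4000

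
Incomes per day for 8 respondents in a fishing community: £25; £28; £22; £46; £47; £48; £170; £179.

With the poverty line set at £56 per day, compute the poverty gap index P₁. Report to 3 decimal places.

Poor units: £22, £25, £28, £46, £47, £48 (q = 6 of N = 8).
Relative gaps: (56−22)/56 = 0.6071; (56−25)/56 = 0.5536; (56−28)/56 = 0.5000; (56−46)/56 = 0.1786; (56−47)/56 = 0.1607; (56−48)/56 = 0.1429.
Sum of shortfalls = 2.142857; P₁ averages over all N: 2.142857 / 8 = 0.268.

0.268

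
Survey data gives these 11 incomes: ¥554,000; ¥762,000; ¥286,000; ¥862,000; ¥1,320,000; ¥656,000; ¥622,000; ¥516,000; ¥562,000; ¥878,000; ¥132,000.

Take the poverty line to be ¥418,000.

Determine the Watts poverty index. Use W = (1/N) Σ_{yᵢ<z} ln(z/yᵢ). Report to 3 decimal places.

Below the line: ¥132,000, ¥286,000 (q = 2 of N = 11).
Log gaps: ln(418000/132000) = 1.1527; ln(418000/286000) = 0.3795.
W = 1.532169 / 11 = 0.139.

0.139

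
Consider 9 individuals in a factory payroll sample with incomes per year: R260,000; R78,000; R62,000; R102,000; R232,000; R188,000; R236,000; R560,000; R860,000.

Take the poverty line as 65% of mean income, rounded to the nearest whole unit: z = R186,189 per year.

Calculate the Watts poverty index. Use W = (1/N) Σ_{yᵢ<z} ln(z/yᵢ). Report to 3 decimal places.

0.286

Incomes under z: R62,000, R78,000, R102,000 (q = 3 of N = 9).
Log shortfalls: ln(186189/62000) = 1.0996; ln(186189/78000) = 0.8701; ln(186189/102000) = 0.6018.
W = 2.571471 / 9 = 0.286.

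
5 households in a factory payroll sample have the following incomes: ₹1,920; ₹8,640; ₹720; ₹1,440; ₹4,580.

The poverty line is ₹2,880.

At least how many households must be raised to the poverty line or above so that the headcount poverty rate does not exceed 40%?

3 of the 5 households are poor, so H = 3/5 = 0.600.
A headcount ratio of at most 40% allows at most ⌊0.40 × 5⌋ = 2 poor households.
So at least 3 − 2 = 1 must be lifted.

1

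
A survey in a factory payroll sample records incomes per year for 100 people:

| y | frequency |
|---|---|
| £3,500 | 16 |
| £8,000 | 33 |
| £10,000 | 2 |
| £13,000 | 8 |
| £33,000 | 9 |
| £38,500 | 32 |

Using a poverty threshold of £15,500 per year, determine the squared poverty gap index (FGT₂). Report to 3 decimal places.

0.178

Poor units: 16×£3,500, 33×£8,000, 2×£10,000, 8×£13,000 (q = 59 of N = 100).
Relative gaps: (15500−3500)/15500 = 0.7742 (×16); (15500−8000)/15500 = 0.4839 (×33); (15500−10000)/15500 = 0.3548 (×2); (15500−13000)/15500 = 0.1613 (×8).
Squared: 0.5994 (×16); 0.2341 (×33); 0.1259 (×2); 0.0260 (×8).
Sum = 17.776275; P₂ = 17.776275 / 100 = 0.178.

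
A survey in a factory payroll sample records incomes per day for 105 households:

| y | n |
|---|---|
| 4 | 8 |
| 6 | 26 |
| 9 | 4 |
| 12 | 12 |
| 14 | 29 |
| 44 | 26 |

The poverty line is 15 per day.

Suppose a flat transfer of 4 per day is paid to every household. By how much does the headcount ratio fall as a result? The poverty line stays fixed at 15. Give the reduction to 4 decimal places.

Before: below the line — 8×4, 26×6, 4×9, 12×12, 29×14; headcount ratio = 0.752381.
After the 4 transfer: below the line — 8×8, 26×10, 4×13; headcount ratio = 0.361905.
Reduction = 0.752381 − 0.361905 = 0.3905.

0.3905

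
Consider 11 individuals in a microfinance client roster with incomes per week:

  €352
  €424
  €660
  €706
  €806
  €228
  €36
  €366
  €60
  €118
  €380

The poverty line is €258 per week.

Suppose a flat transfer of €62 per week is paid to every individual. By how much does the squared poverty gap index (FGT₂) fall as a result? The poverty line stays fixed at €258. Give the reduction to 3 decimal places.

0.080

Before: below the line — €36, €60, €118, €228; squared poverty gap index (FGT₂) = 0.14885.
After the €62 transfer: below the line — €98, €122, €180; squared poverty gap index (FGT₂) = 0.06853.
Reduction = 0.14885 − 0.06853 = 0.080.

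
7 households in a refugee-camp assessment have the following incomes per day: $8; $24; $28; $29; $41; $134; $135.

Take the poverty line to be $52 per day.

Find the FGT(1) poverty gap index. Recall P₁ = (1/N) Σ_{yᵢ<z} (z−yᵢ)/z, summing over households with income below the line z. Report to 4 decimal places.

0.3571

Below z: $8, $24, $28, $29, $41 (q = 5 of N = 7).
Relative gaps: (52−8)/52 = 0.8462; (52−24)/52 = 0.5385; (52−28)/52 = 0.4615; (52−29)/52 = 0.4423; (52−41)/52 = 0.2115.
Sum of shortfalls = 2.500000; P₁ averages over all N: 2.500000 / 7 = 0.3571.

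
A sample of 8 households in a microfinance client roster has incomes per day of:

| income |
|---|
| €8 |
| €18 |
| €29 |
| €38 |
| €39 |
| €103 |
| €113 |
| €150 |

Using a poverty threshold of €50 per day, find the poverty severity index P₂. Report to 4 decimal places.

Poor units: €8, €18, €29, €38, €39 (q = 5 of N = 8).
Shortfall ratios: (50−8)/50 = 0.8400; (50−18)/50 = 0.6400; (50−29)/50 = 0.4200; (50−38)/50 = 0.2400; (50−39)/50 = 0.2200.
Squared: 0.7056; 0.4096; 0.1764; 0.0576; 0.0484.
Sum = 1.397600; P₂ = 1.397600 / 8 = 0.1747.

0.1747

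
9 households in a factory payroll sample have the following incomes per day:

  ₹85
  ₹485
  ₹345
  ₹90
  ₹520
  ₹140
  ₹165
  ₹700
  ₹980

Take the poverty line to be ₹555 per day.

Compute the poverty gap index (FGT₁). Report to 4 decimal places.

0.4114

Below the line: ₹85, ₹90, ₹140, ₹165, ₹345, ₹485, ₹520 (q = 7 of N = 9).
Gap ratios (z−y)/z: (555−85)/555 = 0.8468; (555−90)/555 = 0.8378; (555−140)/555 = 0.7477; (555−165)/555 = 0.7027; (555−345)/555 = 0.3784; (555−485)/555 = 0.1261; (555−520)/555 = 0.0631.
Sum of shortfalls = 3.702703; P₁ averages over all N: 3.702703 / 9 = 0.4114.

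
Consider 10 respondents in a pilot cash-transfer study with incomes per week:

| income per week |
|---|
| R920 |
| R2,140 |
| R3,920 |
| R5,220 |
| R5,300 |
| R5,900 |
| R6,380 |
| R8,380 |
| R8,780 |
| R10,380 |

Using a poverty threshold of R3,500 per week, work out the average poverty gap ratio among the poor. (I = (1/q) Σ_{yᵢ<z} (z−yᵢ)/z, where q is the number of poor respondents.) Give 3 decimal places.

Below the line: R920, R2,140 (q = 2 of N = 10).
Relative gaps: 0.7371, 0.3886; sum = 1.125714.
The income-gap ratio divides by q (the poor only): 1.125714 / 2 = 0.563.

0.563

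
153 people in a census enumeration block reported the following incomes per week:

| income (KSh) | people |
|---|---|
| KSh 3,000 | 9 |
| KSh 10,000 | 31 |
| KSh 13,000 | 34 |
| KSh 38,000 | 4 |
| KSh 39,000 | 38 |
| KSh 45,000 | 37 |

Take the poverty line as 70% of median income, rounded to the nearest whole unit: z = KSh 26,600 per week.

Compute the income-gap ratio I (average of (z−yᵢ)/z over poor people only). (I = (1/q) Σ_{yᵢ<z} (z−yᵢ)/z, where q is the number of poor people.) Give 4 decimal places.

Incomes under z: 9×KSh 3,000, 31×KSh 10,000, 34×KSh 13,000 (q = 74 of N = 153).
Relative gaps: 0.8872 (×9), 0.6241 (×31), 0.5113 (×34); sum = 44.714286.
The income-gap ratio divides by q (the poor only): 44.714286 / 74 = 0.6042.

0.6042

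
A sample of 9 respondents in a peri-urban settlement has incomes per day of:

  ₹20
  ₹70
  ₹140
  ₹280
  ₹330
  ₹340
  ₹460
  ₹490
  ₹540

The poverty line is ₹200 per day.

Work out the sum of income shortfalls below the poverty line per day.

₹370

Below z: ₹20, ₹70, ₹140 (q = 3 of N = 9).
Individual gaps: 200−20 = 180; 200−70 = 130; 200−140 = 60.
Aggregate gap = ₹370.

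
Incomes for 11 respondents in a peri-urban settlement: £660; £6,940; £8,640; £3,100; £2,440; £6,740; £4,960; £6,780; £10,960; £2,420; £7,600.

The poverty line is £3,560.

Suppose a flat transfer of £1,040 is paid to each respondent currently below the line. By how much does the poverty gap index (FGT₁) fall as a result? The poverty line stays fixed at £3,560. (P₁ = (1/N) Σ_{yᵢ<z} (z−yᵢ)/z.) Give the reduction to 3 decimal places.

0.091

Before: below the line — £660, £2,420, £2,440, £3,100; poverty gap index (FGT₁) = 0.14351.
After the £1,040 transfer: below the line — £1,700, £3,460, £3,480; poverty gap index (FGT₁) = 0.05209.
Reduction = 0.14351 − 0.05209 = 0.091.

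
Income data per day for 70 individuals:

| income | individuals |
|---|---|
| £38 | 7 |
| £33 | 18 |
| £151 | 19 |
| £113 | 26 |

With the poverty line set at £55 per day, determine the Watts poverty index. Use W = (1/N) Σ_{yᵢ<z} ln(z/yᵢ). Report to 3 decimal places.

0.168

Poor units: 18×£33, 7×£38 (q = 25 of N = 70).
ln(z/y) terms: ln(55/33) = 0.5108 (×18); ln(55/38) = 0.3697 (×7).
W = 11.783090 / 70 = 0.168.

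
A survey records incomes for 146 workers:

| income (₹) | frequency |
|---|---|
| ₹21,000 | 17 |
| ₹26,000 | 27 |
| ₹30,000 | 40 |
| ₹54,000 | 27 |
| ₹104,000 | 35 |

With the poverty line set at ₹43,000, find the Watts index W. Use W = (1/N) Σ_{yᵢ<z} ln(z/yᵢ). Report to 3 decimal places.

0.275

Poor units: 17×₹21,000, 27×₹26,000, 40×₹30,000 (q = 84 of N = 146).
Log gaps: ln(43000/21000) = 0.7167 (×17); ln(43000/26000) = 0.5031 (×27); ln(43000/30000) = 0.3600 (×40).
W = 40.167426 / 146 = 0.275.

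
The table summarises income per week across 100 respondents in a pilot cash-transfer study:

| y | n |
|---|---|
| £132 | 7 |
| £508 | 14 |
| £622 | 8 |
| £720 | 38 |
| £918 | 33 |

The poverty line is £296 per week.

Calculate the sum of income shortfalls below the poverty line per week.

Incomes under z: 7×£132 (q = 7 of N = 100).
Individual gaps: 7×(296−132) = 1148.
Aggregate gap = £1,148.

£1,148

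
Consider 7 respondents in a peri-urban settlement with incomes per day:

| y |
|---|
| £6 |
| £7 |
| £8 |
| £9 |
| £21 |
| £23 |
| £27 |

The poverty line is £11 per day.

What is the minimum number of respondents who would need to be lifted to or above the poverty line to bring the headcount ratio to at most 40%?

2

4 of the 7 respondents are poor, so H = 4/7 = 0.571.
A headcount ratio of at most 40% allows at most ⌊0.40 × 7⌋ = 2 poor respondents.
So at least 4 − 2 = 2 must be lifted.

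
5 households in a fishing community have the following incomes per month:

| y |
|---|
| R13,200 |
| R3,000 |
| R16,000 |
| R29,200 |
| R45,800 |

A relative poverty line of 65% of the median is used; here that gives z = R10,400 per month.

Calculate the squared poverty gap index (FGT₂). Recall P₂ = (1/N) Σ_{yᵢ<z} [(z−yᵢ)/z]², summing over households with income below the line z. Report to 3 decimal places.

Poor units: R3,000 (q = 1 of N = 5).
Shortfall ratios: (10400−3000)/10400 = 0.7115.
Squared: 0.5063.
Sum = 0.506287; P₂ = 0.506287 / 5 = 0.101.

0.101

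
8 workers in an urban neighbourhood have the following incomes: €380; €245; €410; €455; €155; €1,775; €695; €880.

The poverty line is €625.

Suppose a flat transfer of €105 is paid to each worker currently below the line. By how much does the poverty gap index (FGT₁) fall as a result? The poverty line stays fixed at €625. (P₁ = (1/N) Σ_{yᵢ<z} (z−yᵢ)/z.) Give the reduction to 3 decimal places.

0.105

Before: below the line — €155, €245, €380, €410, €455; poverty gap index (FGT₁) = 0.29600.
After the €105 transfer: below the line — €260, €350, €485, €515, €560; poverty gap index (FGT₁) = 0.19100.
Reduction = 0.29600 − 0.19100 = 0.105.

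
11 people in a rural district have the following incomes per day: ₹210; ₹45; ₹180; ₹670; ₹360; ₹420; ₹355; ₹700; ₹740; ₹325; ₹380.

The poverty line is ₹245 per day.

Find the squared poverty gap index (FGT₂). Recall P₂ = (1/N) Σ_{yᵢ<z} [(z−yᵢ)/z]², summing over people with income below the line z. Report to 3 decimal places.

0.069

Below z: ₹45, ₹180, ₹210 (q = 3 of N = 11).
Shortfall ratios: (245−45)/245 = 0.8163; (245−180)/245 = 0.2653; (245−210)/245 = 0.1429.
Squared: 0.6664; 0.0704; 0.0204.
Sum = 0.757185; P₂ = 0.757185 / 11 = 0.069.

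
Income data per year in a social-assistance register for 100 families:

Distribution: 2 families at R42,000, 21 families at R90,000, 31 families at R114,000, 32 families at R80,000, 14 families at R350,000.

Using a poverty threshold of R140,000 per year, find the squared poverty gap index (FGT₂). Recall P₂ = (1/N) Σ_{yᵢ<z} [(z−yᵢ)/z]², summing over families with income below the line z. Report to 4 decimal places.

0.1061

Below z: 2×R42,000, 32×R80,000, 21×R90,000, 31×R114,000 (q = 86 of N = 100).
Normalized shortfalls: (140000−42000)/140000 = 0.7000 (×2); (140000−80000)/140000 = 0.4286 (×32); (140000−90000)/140000 = 0.3571 (×21); (140000−114000)/140000 = 0.1857 (×31).
Squared: 0.4900 (×2); 0.1837 (×32); 0.1276 (×21); 0.0345 (×31).
Sum = 10.605306; P₂ = 10.605306 / 100 = 0.1061.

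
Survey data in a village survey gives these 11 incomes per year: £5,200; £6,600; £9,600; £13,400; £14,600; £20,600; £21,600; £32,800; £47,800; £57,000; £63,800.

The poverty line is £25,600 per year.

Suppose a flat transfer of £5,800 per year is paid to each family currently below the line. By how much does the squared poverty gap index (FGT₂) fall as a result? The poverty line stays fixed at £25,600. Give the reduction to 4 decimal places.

0.1088

Before: below the line — £5,200, £6,600, £9,600, £13,400, £14,600, £20,600, £21,600; squared poverty gap index (FGT₂) = 0.186435.
After the £5,800 transfer: below the line — £11,000, £12,400, £15,400, £19,200, £20,400; squared poverty gap index (FGT₂) = 0.077603.
Reduction = 0.186435 − 0.077603 = 0.1088.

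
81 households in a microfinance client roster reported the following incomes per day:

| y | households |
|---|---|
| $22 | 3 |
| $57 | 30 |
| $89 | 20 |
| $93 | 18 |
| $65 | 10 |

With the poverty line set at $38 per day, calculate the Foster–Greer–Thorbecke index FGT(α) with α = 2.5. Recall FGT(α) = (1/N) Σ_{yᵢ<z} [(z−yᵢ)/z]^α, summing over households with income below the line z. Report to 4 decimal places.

0.0043

Incomes under z: 3×$22 (q = 3 of N = 81).
Shortfall ratios: (38−22)/38 = 0.4211 (×3).
Raised to α = 2.5: 0.11504 (×3).
Sum = 0.345114; FGT(2.5) = 0.345114 / 81 = 0.0043.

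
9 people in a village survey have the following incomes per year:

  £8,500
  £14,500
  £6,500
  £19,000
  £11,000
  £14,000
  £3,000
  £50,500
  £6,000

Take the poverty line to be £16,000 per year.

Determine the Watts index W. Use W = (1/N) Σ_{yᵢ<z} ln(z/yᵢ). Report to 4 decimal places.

0.5328

Poor units: £3,000, £6,000, £6,500, £8,500, £11,000, £14,000, £14,500 (q = 7 of N = 9).
Log shortfalls: ln(16000/3000) = 1.6740; ln(16000/6000) = 0.9808; ln(16000/6500) = 0.9008; ln(16000/8500) = 0.6325; ln(16000/11000) = 0.3747; ln(16000/14000) = 0.1335; ln(16000/14500) = 0.0984.
W = 4.794780 / 9 = 0.5328.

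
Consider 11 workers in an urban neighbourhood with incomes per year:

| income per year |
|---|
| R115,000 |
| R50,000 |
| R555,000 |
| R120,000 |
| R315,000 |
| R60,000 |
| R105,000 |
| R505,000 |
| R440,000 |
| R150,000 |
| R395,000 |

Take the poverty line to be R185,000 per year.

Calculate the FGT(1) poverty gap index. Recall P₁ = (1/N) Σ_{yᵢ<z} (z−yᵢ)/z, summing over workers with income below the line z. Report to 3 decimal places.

0.251

Incomes under z: R50,000, R60,000, R105,000, R115,000, R120,000, R150,000 (q = 6 of N = 11).
Relative gaps: (185000−50000)/185000 = 0.7297; (185000−60000)/185000 = 0.6757; (185000−105000)/185000 = 0.4324; (185000−115000)/185000 = 0.3784; (185000−120000)/185000 = 0.3514; (185000−150000)/185000 = 0.1892.
Σ = 2.756757. Dividing by the full population N = 11 gives P₁ = 0.251.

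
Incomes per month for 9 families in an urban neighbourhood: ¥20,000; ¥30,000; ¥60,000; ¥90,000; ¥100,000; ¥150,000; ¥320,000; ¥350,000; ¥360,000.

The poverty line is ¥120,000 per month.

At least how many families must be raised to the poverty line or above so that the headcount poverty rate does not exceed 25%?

5 of the 9 families are poor, so H = 5/9 = 0.556.
A headcount ratio of at most 25% allows at most ⌊0.25 × 9⌋ = 2 poor families.
So at least 5 − 2 = 3 must be lifted.

3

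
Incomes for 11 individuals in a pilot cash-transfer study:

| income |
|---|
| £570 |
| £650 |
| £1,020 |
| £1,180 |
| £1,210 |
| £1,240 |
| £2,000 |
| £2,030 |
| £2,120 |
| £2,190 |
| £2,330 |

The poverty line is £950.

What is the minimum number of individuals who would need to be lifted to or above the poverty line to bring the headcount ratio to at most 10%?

1

Currently q = 2 of N = 11 are below the line (H = 0.182).
A headcount ratio of at most 10% allows at most ⌊0.10 × 11⌋ = 1 poor individuals.
So at least 2 − 1 = 1 must be lifted.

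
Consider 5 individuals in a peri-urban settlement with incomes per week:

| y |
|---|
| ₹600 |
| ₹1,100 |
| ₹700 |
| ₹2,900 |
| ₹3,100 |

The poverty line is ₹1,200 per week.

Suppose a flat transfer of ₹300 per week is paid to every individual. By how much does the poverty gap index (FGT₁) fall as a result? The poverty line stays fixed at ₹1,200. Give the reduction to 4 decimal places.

Before: below the line — ₹600, ₹700, ₹1,100; poverty gap index (FGT₁) = 0.200000.
After the ₹300 transfer: below the line — ₹900, ₹1,000; poverty gap index (FGT₁) = 0.083333.
Reduction = 0.200000 − 0.083333 = 0.1167.

0.1167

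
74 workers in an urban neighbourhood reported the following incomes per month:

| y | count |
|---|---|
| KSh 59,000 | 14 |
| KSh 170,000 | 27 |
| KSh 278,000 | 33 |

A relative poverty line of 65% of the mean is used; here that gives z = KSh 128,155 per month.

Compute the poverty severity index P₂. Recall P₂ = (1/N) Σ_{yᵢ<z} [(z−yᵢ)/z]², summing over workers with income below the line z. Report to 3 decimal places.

0.055

Poor units: 14×KSh 59,000 (q = 14 of N = 74).
Relative gaps: (128155−59000)/128155 = 0.5396 (×14).
Squared: 0.2912 (×14).
Sum = 4.076656; P₂ = 4.076656 / 74 = 0.055.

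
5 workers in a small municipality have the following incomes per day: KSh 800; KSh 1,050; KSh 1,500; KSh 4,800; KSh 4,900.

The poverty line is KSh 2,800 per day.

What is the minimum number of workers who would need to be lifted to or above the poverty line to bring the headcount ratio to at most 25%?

2

3 of the 5 workers are poor, so H = 3/5 = 0.600.
A headcount ratio of at most 25% allows at most ⌊0.25 × 5⌋ = 1 poor workers.
So at least 3 − 1 = 2 must be lifted.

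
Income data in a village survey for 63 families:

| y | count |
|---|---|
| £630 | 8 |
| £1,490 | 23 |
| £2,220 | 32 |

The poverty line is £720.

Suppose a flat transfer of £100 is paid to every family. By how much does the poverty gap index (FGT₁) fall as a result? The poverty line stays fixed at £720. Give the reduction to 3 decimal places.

Before: below the line — 8×£630; poverty gap index (FGT₁) = 0.01587.
After the £100 transfer: below the line — none; poverty gap index (FGT₁) = 0.00000.
Reduction = 0.01587 − 0.00000 = 0.016.

0.016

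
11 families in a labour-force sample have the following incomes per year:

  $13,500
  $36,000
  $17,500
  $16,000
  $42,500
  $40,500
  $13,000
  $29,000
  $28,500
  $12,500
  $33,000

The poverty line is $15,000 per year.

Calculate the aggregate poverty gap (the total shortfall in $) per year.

Incomes under z: $12,500, $13,000, $13,500 (q = 3 of N = 11).
Individual gaps: 15000−12500 = 2500; 15000−13000 = 2000; 15000−13500 = 1500.
Aggregate gap = $6,000.

$6,000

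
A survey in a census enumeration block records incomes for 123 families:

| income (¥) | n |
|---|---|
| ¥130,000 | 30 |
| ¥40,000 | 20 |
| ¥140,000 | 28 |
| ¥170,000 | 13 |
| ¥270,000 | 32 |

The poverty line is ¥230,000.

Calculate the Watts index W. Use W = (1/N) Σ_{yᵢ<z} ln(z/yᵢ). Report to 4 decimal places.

Poor units: 20×¥40,000, 30×¥130,000, 28×¥140,000, 13×¥170,000 (q = 91 of N = 123).
ln(z/y) terms: ln(230000/40000) = 1.7492 (×20); ln(230000/130000) = 0.5705 (×30); ln(230000/140000) = 0.4964 (×28); ln(230000/170000) = 0.3023 (×13).
W = 69.930227 / 123 = 0.5685.

0.5685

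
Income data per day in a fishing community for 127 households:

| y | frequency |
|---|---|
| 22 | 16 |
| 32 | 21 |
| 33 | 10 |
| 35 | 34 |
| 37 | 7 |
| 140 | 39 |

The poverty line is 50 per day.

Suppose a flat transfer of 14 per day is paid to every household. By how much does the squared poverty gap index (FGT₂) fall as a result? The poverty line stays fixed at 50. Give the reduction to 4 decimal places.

Before: below the line — 16×22, 21×32, 10×33, 34×35, 7×37; squared poverty gap index (FGT₂) = 0.097861.
After the 14 transfer: below the line — 16×36, 21×46, 10×47, 34×49; squared poverty gap index (FGT₂) = 0.011326.
Reduction = 0.097861 − 0.011326 = 0.0865.

0.0865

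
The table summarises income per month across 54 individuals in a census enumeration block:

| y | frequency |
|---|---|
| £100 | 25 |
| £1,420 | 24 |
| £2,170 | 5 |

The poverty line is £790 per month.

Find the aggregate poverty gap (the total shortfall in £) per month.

Below the line: 25×£100 (q = 25 of N = 54).
Individual gaps: 25×(790−100) = 17250.
Aggregate gap = £17,250.

£17,250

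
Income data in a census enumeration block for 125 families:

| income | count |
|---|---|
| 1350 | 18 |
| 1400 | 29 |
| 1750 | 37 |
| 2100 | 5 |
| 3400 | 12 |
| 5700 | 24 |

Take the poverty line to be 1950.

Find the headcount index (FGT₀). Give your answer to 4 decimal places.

0.6720

84 of the 125 families have income below 1950.
H = 84/125 = 0.6720.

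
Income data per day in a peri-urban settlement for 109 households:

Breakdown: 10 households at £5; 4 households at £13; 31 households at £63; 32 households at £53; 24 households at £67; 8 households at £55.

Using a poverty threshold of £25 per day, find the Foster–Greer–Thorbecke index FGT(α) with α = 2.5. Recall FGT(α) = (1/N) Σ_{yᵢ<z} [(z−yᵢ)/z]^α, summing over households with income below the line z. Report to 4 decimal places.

0.0584

Incomes under z: 10×£5, 4×£13 (q = 14 of N = 109).
Shortfall ratios: (25−5)/25 = 0.8000 (×10); (25−13)/25 = 0.4800 (×4).
Raised to α = 2.5: 0.57243 (×10); 0.15963 (×4).
Sum = 6.362837; FGT(2.5) = 6.362837 / 109 = 0.0584.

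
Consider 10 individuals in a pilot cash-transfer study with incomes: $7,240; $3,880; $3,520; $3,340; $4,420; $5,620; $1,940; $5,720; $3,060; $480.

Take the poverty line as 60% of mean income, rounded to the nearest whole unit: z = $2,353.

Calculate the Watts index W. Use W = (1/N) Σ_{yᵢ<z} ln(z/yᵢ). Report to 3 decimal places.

0.178

Incomes under z: $480, $1,940 (q = 2 of N = 10).
ln(z/y) terms: ln(2353/480) = 1.5897; ln(2353/1940) = 0.1930.
W = 1.782663 / 10 = 0.178.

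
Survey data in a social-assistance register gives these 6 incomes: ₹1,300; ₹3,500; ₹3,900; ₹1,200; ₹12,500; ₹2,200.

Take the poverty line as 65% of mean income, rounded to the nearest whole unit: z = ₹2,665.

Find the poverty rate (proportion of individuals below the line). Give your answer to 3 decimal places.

0.500

3 of the 6 individuals have income below ₹2,665.
H = 3/6 = 0.500.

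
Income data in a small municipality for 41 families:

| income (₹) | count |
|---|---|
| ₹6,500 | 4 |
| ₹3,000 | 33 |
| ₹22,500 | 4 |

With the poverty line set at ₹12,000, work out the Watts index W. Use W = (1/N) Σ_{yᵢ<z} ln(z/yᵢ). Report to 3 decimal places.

1.176

Incomes under z: 33×₹3,000, 4×₹6,500 (q = 37 of N = 41).
Log shortfalls: ln(12000/3000) = 1.3863 (×33); ln(12000/6500) = 0.6131 (×4).
W = 48.200132 / 41 = 1.176.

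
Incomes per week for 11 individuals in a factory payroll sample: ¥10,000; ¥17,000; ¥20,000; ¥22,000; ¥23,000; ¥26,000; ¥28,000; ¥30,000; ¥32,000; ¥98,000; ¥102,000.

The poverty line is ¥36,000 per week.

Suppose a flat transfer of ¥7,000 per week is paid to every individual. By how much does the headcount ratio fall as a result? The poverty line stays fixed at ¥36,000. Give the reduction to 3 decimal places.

Before: below the line — ¥10,000, ¥17,000, ¥20,000, ¥22,000, ¥23,000, ¥26,000, ¥28,000, ¥30,000, ¥32,000; headcount ratio = 0.81818.
After the ¥7,000 transfer: below the line — ¥17,000, ¥24,000, ¥27,000, ¥29,000, ¥30,000, ¥33,000, ¥35,000; headcount ratio = 0.63636.
Reduction = 0.81818 − 0.63636 = 0.182.

0.182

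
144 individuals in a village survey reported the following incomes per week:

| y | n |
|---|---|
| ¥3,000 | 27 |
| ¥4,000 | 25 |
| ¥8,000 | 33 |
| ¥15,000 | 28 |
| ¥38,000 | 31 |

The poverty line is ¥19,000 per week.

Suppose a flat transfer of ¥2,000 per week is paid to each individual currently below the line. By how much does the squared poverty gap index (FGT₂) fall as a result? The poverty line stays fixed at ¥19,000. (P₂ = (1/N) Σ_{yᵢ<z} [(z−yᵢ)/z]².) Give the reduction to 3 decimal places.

0.090

Before: below the line — 27×¥3,000, 25×¥4,000, 33×¥8,000, 28×¥15,000; squared poverty gap index (FGT₂) = 0.32660.
After the ¥2,000 transfer: below the line — 27×¥5,000, 25×¥6,000, 33×¥10,000, 28×¥17,000; squared poverty gap index (FGT₂) = 0.23665.
Reduction = 0.32660 − 0.23665 = 0.090.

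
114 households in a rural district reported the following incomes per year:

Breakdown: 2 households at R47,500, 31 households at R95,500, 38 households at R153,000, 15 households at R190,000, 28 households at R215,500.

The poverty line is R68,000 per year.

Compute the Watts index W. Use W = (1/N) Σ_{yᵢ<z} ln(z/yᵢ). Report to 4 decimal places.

Poor units: 2×R47,500 (q = 2 of N = 114).
Log gaps: ln(68000/47500) = 0.3588 (×2).
W = 0.717556 / 114 = 0.0063.

0.0063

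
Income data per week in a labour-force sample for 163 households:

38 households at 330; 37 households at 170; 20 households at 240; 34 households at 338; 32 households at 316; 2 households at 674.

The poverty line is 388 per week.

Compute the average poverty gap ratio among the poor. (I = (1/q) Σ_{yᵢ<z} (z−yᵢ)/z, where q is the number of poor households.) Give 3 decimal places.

0.276

Below z: 37×170, 20×240, 32×316, 38×330, 34×338 (q = 161 of N = 163).
Relative gaps: 0.5619 (×37), 0.3814 (×20), 0.1856 (×32), 0.1495 (×38), 0.1289 (×34); sum = 44.417526.
The income-gap ratio divides by q (the poor only): 44.417526 / 161 = 0.276.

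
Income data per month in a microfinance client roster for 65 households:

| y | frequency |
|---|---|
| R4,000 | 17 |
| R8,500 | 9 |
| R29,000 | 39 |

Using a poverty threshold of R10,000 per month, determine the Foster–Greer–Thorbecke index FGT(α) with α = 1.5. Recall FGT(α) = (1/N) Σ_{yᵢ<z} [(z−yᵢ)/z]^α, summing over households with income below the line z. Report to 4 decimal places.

Below z: 17×R4,000, 9×R8,500 (q = 26 of N = 65).
Normalized shortfalls: (10000−4000)/10000 = 0.6000 (×17); (10000−8500)/10000 = 0.1500 (×9).
Raised to α = 1.5: 0.46476 (×17); 0.05809 (×9).
Sum = 8.423739; FGT(1.5) = 8.423739 / 65 = 0.1296.

0.1296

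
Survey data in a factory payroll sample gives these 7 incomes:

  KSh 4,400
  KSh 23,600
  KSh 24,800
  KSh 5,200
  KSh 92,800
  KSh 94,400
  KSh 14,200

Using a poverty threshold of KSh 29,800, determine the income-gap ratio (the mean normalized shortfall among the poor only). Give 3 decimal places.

0.515

Incomes under z: KSh 4,400, KSh 5,200, KSh 14,200, KSh 23,600, KSh 24,800 (q = 5 of N = 7).
Shortfall ratios (z−y)/z: 0.8523, 0.8255, 0.5235, 0.2081, 0.1678; sum = 2.577181.
I averages over the q = 5 poor units only: 2.577181 / 5 = 0.515.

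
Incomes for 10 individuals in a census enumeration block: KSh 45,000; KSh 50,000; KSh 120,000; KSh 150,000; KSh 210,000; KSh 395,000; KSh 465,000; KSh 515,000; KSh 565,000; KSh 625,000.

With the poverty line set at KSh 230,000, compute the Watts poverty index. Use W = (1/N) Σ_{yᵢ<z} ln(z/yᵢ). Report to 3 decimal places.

0.433

Poor units: KSh 45,000, KSh 50,000, KSh 120,000, KSh 150,000, KSh 210,000 (q = 5 of N = 10).
Log gaps: ln(230000/45000) = 1.6314; ln(230000/50000) = 1.5261; ln(230000/120000) = 0.6506; ln(230000/150000) = 0.4274; ln(230000/210000) = 0.0910.
W = 4.326476 / 10 = 0.433.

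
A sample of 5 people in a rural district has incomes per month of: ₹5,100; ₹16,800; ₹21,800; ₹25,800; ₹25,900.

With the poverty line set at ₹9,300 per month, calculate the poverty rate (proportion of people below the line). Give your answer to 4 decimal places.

1 of the 5 people have income below ₹9,300.
H = 1/5 = 0.2000.

0.2000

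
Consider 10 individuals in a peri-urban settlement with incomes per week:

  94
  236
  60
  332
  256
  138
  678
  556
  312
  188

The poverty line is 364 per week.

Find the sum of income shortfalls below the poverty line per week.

Poor units: 60, 94, 138, 188, 236, 256, 312, 332 (q = 8 of N = 10).
Individual gaps: 364−60 = 304; 364−94 = 270; 364−138 = 226; 364−188 = 176; 364−236 = 128; 364−256 = 108; 364−312 = 52; 364−332 = 32.
Aggregate gap = 1296.

1296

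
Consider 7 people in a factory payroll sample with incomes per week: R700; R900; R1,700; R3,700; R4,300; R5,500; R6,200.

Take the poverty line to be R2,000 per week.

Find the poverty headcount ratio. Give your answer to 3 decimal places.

3 of the 7 people have income below R2,000.
H = 3/7 = 0.429.

0.429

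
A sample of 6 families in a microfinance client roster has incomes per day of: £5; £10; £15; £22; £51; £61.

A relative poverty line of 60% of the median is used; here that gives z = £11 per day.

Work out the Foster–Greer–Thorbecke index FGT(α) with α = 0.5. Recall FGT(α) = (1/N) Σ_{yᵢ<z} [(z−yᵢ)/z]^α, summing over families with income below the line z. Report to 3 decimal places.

0.173

Below z: £5, £10 (q = 2 of N = 6).
Gap ratios (z−y)/z: (11−5)/11 = 0.5455; (11−10)/11 = 0.0909.
Raised to α = 0.5: 0.73855; 0.30151.
Sum = 1.040060; FGT(0.5) = 1.040060 / 6 = 0.173.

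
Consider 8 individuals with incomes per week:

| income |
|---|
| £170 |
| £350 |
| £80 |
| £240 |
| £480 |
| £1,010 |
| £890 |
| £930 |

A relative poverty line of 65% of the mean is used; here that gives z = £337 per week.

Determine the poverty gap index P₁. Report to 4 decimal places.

Below the line: £80, £170, £240 (q = 3 of N = 8).
Relative gaps: (337−80)/337 = 0.7626; (337−170)/337 = 0.4955; (337−240)/337 = 0.2878.
Σ = 1.545994. Dividing by the full population N = 8 gives P₁ = 0.1932.

0.1932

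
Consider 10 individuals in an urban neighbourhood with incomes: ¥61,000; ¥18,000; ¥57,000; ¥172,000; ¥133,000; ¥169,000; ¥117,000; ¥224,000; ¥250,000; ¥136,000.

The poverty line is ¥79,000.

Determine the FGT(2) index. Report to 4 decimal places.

0.0726

Incomes under z: ¥18,000, ¥57,000, ¥61,000 (q = 3 of N = 10).
Relative gaps: (79000−18000)/79000 = 0.7722; (79000−57000)/79000 = 0.2785; (79000−61000)/79000 = 0.2278.
Squared: 0.5962; 0.0776; 0.0519.
Sum = 0.725685; P₂ = 0.725685 / 10 = 0.0726.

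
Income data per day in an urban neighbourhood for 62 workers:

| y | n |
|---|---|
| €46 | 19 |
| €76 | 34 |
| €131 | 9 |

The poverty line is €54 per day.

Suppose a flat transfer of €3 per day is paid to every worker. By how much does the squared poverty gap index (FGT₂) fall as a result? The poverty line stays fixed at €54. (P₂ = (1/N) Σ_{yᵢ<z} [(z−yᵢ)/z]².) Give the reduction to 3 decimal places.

Before: below the line — 19×€46; squared poverty gap index (FGT₂) = 0.00673.
After the €3 transfer: below the line — 19×€49; squared poverty gap index (FGT₂) = 0.00263.
Reduction = 0.00673 − 0.00263 = 0.004.

0.004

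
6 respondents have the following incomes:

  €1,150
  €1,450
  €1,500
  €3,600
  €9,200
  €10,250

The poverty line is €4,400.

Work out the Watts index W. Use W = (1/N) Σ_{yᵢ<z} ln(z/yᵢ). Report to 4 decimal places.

0.6214

Poor units: €1,150, €1,450, €1,500, €3,600 (q = 4 of N = 6).
Log gaps: ln(4400/1150) = 1.3418; ln(4400/1450) = 1.1100; ln(4400/1500) = 1.0761; ln(4400/3600) = 0.2007.
W = 3.728694 / 6 = 0.6214.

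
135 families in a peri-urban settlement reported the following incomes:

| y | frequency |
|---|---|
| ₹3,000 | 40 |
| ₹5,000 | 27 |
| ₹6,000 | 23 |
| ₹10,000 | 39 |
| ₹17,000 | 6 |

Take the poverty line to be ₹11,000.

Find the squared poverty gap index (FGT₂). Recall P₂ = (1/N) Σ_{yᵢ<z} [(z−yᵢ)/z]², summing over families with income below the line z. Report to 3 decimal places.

Below the line: 40×₹3,000, 27×₹5,000, 23×₹6,000, 39×₹10,000 (q = 129 of N = 135).
Shortfall ratios: (11000−3000)/11000 = 0.7273 (×40); (11000−5000)/11000 = 0.5455 (×27); (11000−6000)/11000 = 0.4545 (×23); (11000−10000)/11000 = 0.0909 (×39).
Squared: 0.5289 (×40); 0.2975 (×27); 0.2066 (×23); 0.0083 (×39).
Sum = 34.264463; P₂ = 34.264463 / 135 = 0.254.

0.254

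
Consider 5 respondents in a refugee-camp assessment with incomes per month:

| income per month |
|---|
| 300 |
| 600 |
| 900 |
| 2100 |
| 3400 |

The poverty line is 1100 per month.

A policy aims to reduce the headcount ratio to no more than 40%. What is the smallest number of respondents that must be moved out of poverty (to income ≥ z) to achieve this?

1

3 of the 5 respondents are poor, so H = 3/5 = 0.600.
A headcount ratio of at most 40% allows at most ⌊0.40 × 5⌋ = 2 poor respondents.
So at least 3 − 2 = 1 must be lifted.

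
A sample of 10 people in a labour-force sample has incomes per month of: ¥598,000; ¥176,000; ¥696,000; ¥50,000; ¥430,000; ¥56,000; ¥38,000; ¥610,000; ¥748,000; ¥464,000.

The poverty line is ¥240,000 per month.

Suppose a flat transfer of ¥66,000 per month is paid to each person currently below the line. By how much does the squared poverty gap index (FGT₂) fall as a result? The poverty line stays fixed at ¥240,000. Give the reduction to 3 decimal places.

0.116

Before: below the line — ¥38,000, ¥50,000, ¥56,000, ¥176,000; squared poverty gap index (FGT₂) = 0.19940.
After the ¥66,000 transfer: below the line — ¥104,000, ¥116,000, ¥122,000; squared poverty gap index (FGT₂) = 0.08298.
Reduction = 0.19940 − 0.08298 = 0.116.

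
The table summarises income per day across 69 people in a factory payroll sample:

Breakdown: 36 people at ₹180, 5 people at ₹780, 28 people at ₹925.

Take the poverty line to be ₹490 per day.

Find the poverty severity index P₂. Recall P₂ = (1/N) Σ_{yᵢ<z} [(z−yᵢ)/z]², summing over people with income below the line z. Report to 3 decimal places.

0.209

Poor units: 36×₹180 (q = 36 of N = 69).
Gap ratios (z−y)/z: (490−180)/490 = 0.6327 (×36).
Squared: 0.4002 (×36).
Sum = 14.408996; P₂ = 14.408996 / 69 = 0.209.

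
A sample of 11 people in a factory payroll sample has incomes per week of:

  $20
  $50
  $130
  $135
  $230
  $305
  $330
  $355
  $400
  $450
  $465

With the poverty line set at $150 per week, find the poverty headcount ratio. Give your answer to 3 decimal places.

4 of the 11 people have income below $150.
H = 4/11 = 0.364.

0.364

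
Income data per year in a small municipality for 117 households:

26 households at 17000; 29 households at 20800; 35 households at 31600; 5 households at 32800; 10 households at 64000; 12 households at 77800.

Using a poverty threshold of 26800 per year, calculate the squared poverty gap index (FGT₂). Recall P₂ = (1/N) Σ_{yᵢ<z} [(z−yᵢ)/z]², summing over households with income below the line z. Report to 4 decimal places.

0.0421

Incomes under z: 26×17000, 29×20800 (q = 55 of N = 117).
Shortfall ratios: (26800−17000)/26800 = 0.3657 (×26); (26800−20800)/26800 = 0.2239 (×29).
Squared: 0.1337 (×26); 0.0501 (×29).
Sum = 4.930163; P₂ = 4.930163 / 117 = 0.0421.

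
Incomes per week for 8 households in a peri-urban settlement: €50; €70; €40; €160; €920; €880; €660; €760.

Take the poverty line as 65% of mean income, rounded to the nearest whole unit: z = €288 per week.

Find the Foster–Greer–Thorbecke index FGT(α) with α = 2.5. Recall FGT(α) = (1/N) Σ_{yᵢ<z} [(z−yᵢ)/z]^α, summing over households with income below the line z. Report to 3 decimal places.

0.242

Incomes under z: €40, €50, €70, €160 (q = 4 of N = 8).
Normalized shortfalls: (288−40)/288 = 0.8611; (288−50)/288 = 0.8264; (288−70)/288 = 0.7569; (288−160)/288 = 0.4444.
Raised to α = 2.5: 0.68809; 0.62081; 0.49849; 0.13169.
Sum = 1.939089; FGT(2.5) = 1.939089 / 8 = 0.242.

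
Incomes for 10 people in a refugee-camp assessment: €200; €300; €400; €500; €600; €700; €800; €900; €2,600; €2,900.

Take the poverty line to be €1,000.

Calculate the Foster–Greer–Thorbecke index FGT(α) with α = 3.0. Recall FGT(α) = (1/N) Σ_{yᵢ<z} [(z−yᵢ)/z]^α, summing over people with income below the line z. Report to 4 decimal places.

Incomes under z: €200, €300, €400, €500, €600, €700, €800, €900 (q = 8 of N = 10).
Normalized shortfalls: (1000−200)/1000 = 0.8000; (1000−300)/1000 = 0.7000; (1000−400)/1000 = 0.6000; (1000−500)/1000 = 0.5000; (1000−600)/1000 = 0.4000; (1000−700)/1000 = 0.3000; (1000−800)/1000 = 0.2000; (1000−900)/1000 = 0.1000.
Raised to α = 3.0: 0.51200; 0.34300; 0.21600; 0.12500; 0.06400; 0.02700; 0.00800; 0.00100.
Sum = 1.296000; FGT(3.0) = 1.296000 / 10 = 0.1296.

0.1296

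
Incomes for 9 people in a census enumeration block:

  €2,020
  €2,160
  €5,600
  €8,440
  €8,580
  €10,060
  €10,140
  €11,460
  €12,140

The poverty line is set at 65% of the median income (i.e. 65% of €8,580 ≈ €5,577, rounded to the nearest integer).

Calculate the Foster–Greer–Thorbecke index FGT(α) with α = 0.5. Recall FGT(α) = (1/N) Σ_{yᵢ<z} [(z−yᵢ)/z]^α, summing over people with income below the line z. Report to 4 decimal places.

0.1757

Incomes under z: €2,020, €2,160 (q = 2 of N = 9).
Gap ratios (z−y)/z: (5577−2020)/5577 = 0.6378; (5577−2160)/5577 = 0.6127.
Raised to α = 0.5: 0.79862; 0.78275.
Sum = 1.581371; FGT(0.5) = 1.581371 / 9 = 0.1757.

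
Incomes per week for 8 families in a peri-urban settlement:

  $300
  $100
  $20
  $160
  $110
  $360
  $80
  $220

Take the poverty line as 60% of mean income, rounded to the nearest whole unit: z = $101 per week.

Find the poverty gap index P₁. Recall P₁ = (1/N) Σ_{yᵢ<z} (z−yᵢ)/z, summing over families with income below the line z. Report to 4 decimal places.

0.1275

Below the line: $20, $80, $100 (q = 3 of N = 8).
Normalized shortfalls: (101−20)/101 = 0.8020; (101−80)/101 = 0.2079; (101−100)/101 = 0.0099.
Sum of shortfalls = 1.019802; P₁ averages over all N: 1.019802 / 8 = 0.1275.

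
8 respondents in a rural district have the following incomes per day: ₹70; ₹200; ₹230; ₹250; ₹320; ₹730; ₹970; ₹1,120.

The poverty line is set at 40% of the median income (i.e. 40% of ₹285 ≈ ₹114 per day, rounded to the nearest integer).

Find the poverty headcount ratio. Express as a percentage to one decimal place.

12.5%

1 of the 8 respondents have income below ₹114.
H = 1/8 = 12.5%.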